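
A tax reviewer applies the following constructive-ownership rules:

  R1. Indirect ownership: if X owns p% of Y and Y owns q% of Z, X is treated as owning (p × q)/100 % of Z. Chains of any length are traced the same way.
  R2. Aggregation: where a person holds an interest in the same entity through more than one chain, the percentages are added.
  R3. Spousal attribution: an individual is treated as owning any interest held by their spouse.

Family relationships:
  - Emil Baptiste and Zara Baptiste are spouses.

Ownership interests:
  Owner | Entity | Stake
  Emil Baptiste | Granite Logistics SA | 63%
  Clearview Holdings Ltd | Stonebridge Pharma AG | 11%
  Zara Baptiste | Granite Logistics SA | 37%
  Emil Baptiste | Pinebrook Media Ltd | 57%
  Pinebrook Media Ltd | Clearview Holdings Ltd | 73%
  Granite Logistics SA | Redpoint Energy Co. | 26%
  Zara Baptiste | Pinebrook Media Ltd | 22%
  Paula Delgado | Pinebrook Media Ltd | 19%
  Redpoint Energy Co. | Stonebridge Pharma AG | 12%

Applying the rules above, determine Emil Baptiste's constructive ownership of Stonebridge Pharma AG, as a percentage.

By spousal attribution (R3), Emil Baptiste is treated as also owning Zara Baptiste's interest in Pinebrook Media Ltd, giving 57% + 22% = 79%.
By spousal attribution (R3), Emil Baptiste is treated as also owning Zara Baptiste's interest in Granite Logistics SA, giving 63% + 37% = 100%.
Chain via Pinebrook Media Ltd → Clearview Holdings Ltd (R1): 79% × 73% × 11% = 6.3437% of Stonebridge Pharma AG.
Chain via Granite Logistics SA → Redpoint Energy Co. (R1): 100% × 26% × 12% = 3.12% of Stonebridge Pharma AG.
Aggregating (R2): 6.3437% + 3.12% = 9.4637%.

9.4637%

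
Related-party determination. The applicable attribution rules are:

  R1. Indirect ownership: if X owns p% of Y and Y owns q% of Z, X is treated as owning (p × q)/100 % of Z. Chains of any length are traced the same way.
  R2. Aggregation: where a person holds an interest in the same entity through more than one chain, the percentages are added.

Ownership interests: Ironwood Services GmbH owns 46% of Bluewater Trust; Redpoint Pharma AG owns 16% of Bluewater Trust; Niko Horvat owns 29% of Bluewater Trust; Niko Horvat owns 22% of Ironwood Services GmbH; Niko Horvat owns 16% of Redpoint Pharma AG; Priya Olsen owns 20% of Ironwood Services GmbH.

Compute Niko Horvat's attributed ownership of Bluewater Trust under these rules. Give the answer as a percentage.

Chain via Redpoint Pharma AG (R1): 16% × 16% = 2.56% of Bluewater Trust.
Chain via Ironwood Services GmbH (R1): 22% × 46% = 10.12% of Bluewater Trust.
Direct interest in Bluewater Trust: 29%.
Aggregating (R2): 2.56% + 10.12% + 29% = 41.68%.

41.68%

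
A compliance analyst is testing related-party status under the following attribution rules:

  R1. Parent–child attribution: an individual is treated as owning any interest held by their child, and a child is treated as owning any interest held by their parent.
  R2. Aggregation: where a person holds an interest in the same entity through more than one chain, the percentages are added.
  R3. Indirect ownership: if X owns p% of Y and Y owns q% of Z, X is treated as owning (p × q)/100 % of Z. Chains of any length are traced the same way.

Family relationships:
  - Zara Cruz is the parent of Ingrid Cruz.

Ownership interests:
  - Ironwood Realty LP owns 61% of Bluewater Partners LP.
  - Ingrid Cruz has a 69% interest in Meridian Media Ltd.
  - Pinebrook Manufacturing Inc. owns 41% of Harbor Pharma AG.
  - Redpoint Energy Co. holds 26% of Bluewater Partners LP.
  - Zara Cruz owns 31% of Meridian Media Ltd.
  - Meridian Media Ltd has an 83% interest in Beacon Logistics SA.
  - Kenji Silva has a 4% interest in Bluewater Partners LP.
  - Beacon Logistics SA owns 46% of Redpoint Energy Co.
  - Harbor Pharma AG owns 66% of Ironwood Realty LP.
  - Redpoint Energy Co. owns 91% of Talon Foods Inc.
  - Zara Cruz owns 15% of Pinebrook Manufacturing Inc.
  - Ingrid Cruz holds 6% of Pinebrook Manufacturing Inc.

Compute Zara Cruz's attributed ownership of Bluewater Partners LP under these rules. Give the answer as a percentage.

By parent–child attribution (R1), Zara Cruz is treated as also owning Ingrid Cruz's interest in Pinebrook Manufacturing Inc, giving 15% + 6% = 21%.
By parent–child attribution (R1), Zara Cruz is treated as also owning Ingrid Cruz's interest in Meridian Media Ltd, giving 31% + 69% = 100%.
Chain via Pinebrook Manufacturing Inc. → Harbor Pharma AG → Ironwood Realty LP (R3): 21% × 41% × 66% × 61% = 3.466386% of Bluewater Partners LP.
Chain via Meridian Media Ltd → Beacon Logistics SA → Redpoint Energy Co. (R3): 100% × 83% × 46% × 26% = 9.9268% of Bluewater Partners LP.
Aggregating (R2): 3.466386% + 9.9268% = 13.393186%.

13.393186%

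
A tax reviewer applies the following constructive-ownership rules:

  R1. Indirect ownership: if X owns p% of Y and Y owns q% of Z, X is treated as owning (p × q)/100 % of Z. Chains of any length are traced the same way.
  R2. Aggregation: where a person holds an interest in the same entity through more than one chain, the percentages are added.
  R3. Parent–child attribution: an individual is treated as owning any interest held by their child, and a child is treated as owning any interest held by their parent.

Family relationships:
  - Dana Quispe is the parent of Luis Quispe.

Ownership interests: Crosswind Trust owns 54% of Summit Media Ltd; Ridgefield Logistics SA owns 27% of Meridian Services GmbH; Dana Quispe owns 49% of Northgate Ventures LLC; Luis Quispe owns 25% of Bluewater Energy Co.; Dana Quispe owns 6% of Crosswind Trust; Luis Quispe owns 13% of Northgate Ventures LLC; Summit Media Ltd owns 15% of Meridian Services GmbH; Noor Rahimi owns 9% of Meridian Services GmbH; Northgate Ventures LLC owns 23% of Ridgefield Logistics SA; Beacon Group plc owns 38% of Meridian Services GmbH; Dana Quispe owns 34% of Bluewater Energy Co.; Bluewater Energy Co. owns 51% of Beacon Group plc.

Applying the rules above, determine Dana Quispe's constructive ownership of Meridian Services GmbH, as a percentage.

By parent–child attribution (R3), Dana Quispe is treated as also owning Luis Quispe's interest in Bluewater Energy Co, giving 34% + 25% = 59%.
By parent–child attribution (R3), Dana Quispe is treated as also owning Luis Quispe's interest in Northgate Ventures LLC, giving 49% + 13% = 62%.
Chain via Bluewater Energy Co. → Beacon Group plc (R1): 59% × 51% × 38% = 11.4342% of Meridian Services GmbH.
Chain via Northgate Ventures LLC → Ridgefield Logistics SA (R1): 62% × 23% × 27% = 3.8502% of Meridian Services GmbH.
Chain via Crosswind Trust → Summit Media Ltd (R1): 6% × 54% × 15% = 0.486% of Meridian Services GmbH.
Aggregating (R2): 11.4342% + 3.8502% + 0.486% = 15.7704%.

15.7704%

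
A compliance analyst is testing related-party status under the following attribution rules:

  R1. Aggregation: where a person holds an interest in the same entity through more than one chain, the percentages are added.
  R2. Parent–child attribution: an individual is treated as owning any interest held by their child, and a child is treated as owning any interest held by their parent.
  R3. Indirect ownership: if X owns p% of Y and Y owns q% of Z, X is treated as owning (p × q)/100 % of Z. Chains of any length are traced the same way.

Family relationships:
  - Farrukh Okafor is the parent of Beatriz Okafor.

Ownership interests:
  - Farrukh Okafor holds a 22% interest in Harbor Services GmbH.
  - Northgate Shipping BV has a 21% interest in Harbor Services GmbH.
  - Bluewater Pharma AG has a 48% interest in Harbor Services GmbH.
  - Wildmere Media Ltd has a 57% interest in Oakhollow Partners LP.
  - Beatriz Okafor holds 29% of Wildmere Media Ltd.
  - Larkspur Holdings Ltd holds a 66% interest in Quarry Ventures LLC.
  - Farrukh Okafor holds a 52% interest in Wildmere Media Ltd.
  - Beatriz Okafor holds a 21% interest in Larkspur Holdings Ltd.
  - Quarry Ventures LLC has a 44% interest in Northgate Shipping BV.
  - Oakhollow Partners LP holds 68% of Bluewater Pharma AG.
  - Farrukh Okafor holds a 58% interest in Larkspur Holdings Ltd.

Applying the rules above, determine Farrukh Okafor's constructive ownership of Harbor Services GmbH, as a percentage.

41.887624%

By parent–child attribution (R2), Farrukh Okafor is treated as also owning Beatriz Okafor's interest in Wildmere Media Ltd, giving 52% + 29% = 81%.
By parent–child attribution (R2), Farrukh Okafor is treated as also owning Beatriz Okafor's interest in Larkspur Holdings Ltd, giving 58% + 21% = 79%.
Chain via Wildmere Media Ltd → Oakhollow Partners LP → Bluewater Pharma AG (R3): 81% × 57% × 68% × 48% = 15.069888% of Harbor Services GmbH.
Chain via Larkspur Holdings Ltd → Quarry Ventures LLC → Northgate Shipping BV (R3): 79% × 66% × 44% × 21% = 4.817736% of Harbor Services GmbH.
Direct interest in Harbor Services GmbH: 22%.
Aggregating (R1): 15.069888% + 4.817736% + 22% = 41.887624%.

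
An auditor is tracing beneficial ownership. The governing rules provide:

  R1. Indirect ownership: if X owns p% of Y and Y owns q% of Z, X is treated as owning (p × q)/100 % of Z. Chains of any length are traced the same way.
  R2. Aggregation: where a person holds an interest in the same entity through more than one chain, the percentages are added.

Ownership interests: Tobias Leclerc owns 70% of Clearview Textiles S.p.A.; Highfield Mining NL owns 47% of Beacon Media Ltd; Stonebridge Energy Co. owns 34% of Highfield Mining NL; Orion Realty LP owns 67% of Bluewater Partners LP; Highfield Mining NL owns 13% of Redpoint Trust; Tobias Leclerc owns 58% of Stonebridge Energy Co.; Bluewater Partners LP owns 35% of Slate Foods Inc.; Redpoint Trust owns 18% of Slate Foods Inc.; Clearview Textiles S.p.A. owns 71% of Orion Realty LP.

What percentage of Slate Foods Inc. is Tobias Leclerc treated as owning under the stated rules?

12.116098%

Chain via Stonebridge Energy Co. → Highfield Mining NL → Redpoint Trust (R1): 58% × 34% × 13% × 18% = 0.461448% of Slate Foods Inc.
Chain via Clearview Textiles S.p.A. → Orion Realty LP → Bluewater Partners LP (R1): 70% × 71% × 67% × 35% = 11.65465% of Slate Foods Inc.
Aggregating (R2): 0.461448% + 11.65465% = 12.116098%.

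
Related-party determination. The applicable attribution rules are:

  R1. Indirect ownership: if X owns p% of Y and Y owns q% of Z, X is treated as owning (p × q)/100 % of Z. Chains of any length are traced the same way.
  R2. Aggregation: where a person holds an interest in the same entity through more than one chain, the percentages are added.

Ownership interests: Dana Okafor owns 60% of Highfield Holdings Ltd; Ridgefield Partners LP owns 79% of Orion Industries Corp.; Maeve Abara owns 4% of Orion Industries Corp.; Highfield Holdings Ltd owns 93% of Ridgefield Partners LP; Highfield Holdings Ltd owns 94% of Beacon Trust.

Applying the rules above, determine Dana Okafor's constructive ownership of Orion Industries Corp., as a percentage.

44.082%

Chain via Highfield Holdings Ltd → Ridgefield Partners LP (R1): 60% × 93% × 79% = 44.082% of Orion Industries Corp.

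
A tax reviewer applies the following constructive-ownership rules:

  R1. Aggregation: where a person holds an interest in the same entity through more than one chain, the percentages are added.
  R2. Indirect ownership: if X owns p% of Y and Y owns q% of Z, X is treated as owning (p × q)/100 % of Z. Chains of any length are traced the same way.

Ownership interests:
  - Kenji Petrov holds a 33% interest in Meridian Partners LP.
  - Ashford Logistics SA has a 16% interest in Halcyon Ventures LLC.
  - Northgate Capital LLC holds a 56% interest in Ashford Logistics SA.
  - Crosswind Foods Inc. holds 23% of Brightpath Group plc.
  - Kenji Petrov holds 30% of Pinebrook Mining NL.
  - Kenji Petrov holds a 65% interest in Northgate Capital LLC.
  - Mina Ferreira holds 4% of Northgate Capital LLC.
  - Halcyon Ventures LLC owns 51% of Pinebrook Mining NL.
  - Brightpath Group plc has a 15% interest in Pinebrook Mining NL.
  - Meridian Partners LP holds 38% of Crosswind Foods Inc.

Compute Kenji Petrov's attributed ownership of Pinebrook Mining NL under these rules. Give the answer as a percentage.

Chain via Meridian Partners LP → Crosswind Foods Inc. → Brightpath Group plc (R2): 33% × 38% × 23% × 15% = 0.43263% of Pinebrook Mining NL.
Chain via Northgate Capital LLC → Ashford Logistics SA → Halcyon Ventures LLC (R2): 65% × 56% × 16% × 51% = 2.97024% of Pinebrook Mining NL.
Direct interest in Pinebrook Mining NL: 30%.
Aggregating (R1): 0.43263% + 2.97024% + 30% = 33.40287%.

33.40287%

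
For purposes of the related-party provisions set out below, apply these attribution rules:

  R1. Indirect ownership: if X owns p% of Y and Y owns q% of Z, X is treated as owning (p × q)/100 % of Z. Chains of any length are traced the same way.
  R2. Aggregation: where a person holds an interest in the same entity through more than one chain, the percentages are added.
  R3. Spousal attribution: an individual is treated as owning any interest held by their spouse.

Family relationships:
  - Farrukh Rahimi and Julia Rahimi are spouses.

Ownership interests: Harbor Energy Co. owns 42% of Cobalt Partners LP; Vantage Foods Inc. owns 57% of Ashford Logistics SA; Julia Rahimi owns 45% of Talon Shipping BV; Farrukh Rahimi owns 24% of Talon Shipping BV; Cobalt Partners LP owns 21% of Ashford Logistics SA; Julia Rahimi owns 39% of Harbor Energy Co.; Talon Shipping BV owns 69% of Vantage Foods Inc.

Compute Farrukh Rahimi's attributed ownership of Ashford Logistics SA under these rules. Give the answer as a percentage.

30.5775%

By spousal attribution (R3), Farrukh Rahimi is treated as also owning Julia Rahimi's interest in Talon Shipping BV, giving 24% + 45% = 69%.
By spousal attribution (R3), Farrukh Rahimi is treated as owning Julia Rahimi's 39% interest in Harbor Energy Co.
Chain via Talon Shipping BV → Vantage Foods Inc. (R1): 69% × 69% × 57% = 27.1377% of Ashford Logistics SA.
Chain via Harbor Energy Co. → Cobalt Partners LP (R1): 39% × 42% × 21% = 3.4398% of Ashford Logistics SA.
Aggregating (R2): 27.1377% + 3.4398% = 30.5775%.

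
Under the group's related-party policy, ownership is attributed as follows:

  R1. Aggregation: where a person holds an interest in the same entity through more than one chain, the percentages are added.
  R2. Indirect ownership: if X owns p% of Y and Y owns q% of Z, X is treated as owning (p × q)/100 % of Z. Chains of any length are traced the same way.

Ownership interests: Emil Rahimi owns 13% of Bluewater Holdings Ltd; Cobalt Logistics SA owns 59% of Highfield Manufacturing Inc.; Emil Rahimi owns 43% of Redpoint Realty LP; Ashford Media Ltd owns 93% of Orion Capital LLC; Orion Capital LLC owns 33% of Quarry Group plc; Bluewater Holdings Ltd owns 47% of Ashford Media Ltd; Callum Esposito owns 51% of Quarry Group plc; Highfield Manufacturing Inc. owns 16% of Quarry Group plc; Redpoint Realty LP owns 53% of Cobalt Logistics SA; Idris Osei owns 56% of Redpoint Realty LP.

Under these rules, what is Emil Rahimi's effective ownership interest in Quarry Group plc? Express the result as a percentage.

Chain via Redpoint Realty LP → Cobalt Logistics SA → Highfield Manufacturing Inc. (R2): 43% × 53% × 59% × 16% = 2.151376% of Quarry Group plc.
Chain via Bluewater Holdings Ltd → Ashford Media Ltd → Orion Capital LLC (R2): 13% × 47% × 93% × 33% = 1.875159% of Quarry Group plc.
Aggregating (R1): 2.151376% + 1.875159% = 4.026535%.

4.026535%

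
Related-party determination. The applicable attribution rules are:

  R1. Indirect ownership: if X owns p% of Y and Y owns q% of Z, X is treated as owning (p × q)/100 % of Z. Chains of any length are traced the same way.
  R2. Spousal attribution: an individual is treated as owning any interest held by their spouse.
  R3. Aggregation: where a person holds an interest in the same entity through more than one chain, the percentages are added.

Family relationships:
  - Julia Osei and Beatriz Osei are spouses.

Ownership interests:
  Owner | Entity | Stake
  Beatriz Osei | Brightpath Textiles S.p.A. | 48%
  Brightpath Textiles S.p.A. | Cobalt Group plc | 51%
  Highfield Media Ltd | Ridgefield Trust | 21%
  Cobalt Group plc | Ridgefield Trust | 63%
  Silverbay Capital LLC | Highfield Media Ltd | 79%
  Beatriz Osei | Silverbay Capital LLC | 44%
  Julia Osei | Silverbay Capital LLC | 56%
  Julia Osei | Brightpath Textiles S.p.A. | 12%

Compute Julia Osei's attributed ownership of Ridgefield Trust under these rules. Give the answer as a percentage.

By spousal attribution (R2), Julia Osei is treated as also owning Beatriz Osei's interest in Brightpath Textiles S.p.A, giving 12% + 48% = 60%.
By spousal attribution (R2), Julia Osei is treated as also owning Beatriz Osei's interest in Silverbay Capital LLC, giving 56% + 44% = 100%.
Chain via Brightpath Textiles S.p.A. → Cobalt Group plc (R1): 60% × 51% × 63% = 19.278% of Ridgefield Trust.
Chain via Silverbay Capital LLC → Highfield Media Ltd (R1): 100% × 79% × 21% = 16.59% of Ridgefield Trust.
Aggregating (R3): 19.278% + 16.59% = 35.868%.

35.868%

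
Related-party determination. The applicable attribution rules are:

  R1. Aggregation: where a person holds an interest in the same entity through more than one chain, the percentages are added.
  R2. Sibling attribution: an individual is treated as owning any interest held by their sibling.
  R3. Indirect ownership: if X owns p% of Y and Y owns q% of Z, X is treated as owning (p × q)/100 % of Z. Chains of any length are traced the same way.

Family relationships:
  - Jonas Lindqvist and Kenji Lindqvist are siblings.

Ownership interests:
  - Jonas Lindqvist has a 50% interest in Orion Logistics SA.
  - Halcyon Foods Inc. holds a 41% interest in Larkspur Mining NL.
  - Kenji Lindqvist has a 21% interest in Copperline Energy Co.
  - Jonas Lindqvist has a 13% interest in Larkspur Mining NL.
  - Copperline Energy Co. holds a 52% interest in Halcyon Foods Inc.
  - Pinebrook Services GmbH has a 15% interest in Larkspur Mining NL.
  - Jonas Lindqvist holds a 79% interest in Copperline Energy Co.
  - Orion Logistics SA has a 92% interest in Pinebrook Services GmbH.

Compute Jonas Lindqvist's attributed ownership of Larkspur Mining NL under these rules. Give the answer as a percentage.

By sibling attribution (R2), Jonas Lindqvist is treated as also owning Kenji Lindqvist's interest in Copperline Energy Co, giving 79% + 21% = 100%.
Chain via Orion Logistics SA → Pinebrook Services GmbH (R3): 50% × 92% × 15% = 6.9% of Larkspur Mining NL.
Chain via Copperline Energy Co. → Halcyon Foods Inc. (R3): 100% × 52% × 41% = 21.32% of Larkspur Mining NL.
Direct interest in Larkspur Mining NL: 13%.
Aggregating (R1): 6.9% + 21.32% + 13% = 41.22%.

41.22%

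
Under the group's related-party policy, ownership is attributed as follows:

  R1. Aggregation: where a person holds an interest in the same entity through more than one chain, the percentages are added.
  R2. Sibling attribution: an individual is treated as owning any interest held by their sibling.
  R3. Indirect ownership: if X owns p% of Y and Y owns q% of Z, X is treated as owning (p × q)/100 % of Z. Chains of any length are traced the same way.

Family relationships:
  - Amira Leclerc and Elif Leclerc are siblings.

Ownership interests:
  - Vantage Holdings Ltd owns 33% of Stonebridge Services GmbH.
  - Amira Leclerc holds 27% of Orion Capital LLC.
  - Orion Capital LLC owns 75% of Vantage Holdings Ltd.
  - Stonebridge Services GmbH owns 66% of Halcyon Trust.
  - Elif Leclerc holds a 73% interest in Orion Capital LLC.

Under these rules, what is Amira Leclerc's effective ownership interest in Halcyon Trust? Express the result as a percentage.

16.335%

By sibling attribution (R2), Amira Leclerc is treated as also owning Elif Leclerc's interest in Orion Capital LLC, giving 27% + 73% = 100%.
Chain via Orion Capital LLC → Vantage Holdings Ltd → Stonebridge Services GmbH (R3): 100% × 75% × 33% × 66% = 16.335% of Halcyon Trust.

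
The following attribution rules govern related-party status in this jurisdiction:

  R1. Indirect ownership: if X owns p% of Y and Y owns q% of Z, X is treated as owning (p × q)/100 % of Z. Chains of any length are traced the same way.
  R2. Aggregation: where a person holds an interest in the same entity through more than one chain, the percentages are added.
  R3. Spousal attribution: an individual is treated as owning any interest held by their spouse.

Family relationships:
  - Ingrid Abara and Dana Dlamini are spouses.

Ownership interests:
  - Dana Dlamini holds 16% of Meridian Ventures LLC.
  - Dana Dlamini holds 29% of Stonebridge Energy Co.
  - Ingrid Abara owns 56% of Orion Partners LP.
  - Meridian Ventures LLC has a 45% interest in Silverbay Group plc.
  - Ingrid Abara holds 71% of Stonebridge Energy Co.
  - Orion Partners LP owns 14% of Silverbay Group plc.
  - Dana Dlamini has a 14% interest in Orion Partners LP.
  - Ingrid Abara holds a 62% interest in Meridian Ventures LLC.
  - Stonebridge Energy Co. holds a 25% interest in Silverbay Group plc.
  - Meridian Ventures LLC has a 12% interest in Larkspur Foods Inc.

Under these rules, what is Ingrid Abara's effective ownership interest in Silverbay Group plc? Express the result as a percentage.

69.9%

By spousal attribution (R3), Ingrid Abara is treated as also owning Dana Dlamini's interest in Meridian Ventures LLC, giving 62% + 16% = 78%.
By spousal attribution (R3), Ingrid Abara is treated as also owning Dana Dlamini's interest in Orion Partners LP, giving 56% + 14% = 70%.
By spousal attribution (R3), Ingrid Abara is treated as also owning Dana Dlamini's interest in Stonebridge Energy Co, giving 71% + 29% = 100%.
Chain via Meridian Ventures LLC (R1): 78% × 45% = 35.1% of Silverbay Group plc.
Chain via Orion Partners LP (R1): 70% × 14% = 9.8% of Silverbay Group plc.
Chain via Stonebridge Energy Co. (R1): 100% × 25% = 25% of Silverbay Group plc.
Aggregating (R2): 35.1% + 9.8% + 25% = 69.9%.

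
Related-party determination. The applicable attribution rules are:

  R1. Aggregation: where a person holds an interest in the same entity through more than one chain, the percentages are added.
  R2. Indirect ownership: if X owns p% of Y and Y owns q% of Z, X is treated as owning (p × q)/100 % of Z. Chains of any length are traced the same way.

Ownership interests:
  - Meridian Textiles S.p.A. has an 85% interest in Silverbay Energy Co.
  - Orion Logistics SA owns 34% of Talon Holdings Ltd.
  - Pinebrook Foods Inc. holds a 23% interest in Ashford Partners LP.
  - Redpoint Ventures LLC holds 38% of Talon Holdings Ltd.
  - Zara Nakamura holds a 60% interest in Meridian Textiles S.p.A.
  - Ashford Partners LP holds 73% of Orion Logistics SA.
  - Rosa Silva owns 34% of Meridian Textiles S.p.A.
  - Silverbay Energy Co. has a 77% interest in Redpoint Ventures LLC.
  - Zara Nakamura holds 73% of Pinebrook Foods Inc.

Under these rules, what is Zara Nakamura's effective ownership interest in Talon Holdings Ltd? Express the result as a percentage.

19.089878%

Chain via Meridian Textiles S.p.A. → Silverbay Energy Co. → Redpoint Ventures LLC (R2): 60% × 85% × 77% × 38% = 14.9226% of Talon Holdings Ltd.
Chain via Pinebrook Foods Inc. → Ashford Partners LP → Orion Logistics SA (R2): 73% × 23% × 73% × 34% = 4.167278% of Talon Holdings Ltd.
Aggregating (R1): 14.9226% + 4.167278% = 19.089878%.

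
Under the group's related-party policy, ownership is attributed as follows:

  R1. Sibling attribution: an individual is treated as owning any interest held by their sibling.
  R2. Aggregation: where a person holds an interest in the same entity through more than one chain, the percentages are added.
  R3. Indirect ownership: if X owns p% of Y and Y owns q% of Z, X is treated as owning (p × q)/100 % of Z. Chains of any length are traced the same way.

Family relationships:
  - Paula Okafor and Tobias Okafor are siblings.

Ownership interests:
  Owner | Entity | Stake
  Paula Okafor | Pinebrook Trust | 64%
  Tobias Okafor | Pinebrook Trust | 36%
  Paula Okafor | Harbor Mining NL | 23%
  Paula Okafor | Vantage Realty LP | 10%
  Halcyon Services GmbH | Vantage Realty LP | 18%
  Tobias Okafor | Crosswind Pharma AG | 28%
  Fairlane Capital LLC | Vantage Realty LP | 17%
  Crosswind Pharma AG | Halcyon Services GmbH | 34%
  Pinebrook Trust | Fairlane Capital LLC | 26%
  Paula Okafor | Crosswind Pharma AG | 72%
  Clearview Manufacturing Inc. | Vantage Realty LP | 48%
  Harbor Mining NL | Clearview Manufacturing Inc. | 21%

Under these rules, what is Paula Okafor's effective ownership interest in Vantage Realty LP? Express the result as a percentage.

By sibling attribution (R1), Paula Okafor is treated as also owning Tobias Okafor's interest in Crosswind Pharma AG, giving 72% + 28% = 100%.
By sibling attribution (R1), Paula Okafor is treated as also owning Tobias Okafor's interest in Pinebrook Trust, giving 64% + 36% = 100%.
Chain via Crosswind Pharma AG → Halcyon Services GmbH (R3): 100% × 34% × 18% = 6.12% of Vantage Realty LP.
Chain via Harbor Mining NL → Clearview Manufacturing Inc. (R3): 23% × 21% × 48% = 2.3184% of Vantage Realty LP.
Chain via Pinebrook Trust → Fairlane Capital LLC (R3): 100% × 26% × 17% = 4.42% of Vantage Realty LP.
Direct interest in Vantage Realty LP: 10%.
Aggregating (R2): 6.12% + 2.3184% + 4.42% + 10% = 22.8584%.

22.8584%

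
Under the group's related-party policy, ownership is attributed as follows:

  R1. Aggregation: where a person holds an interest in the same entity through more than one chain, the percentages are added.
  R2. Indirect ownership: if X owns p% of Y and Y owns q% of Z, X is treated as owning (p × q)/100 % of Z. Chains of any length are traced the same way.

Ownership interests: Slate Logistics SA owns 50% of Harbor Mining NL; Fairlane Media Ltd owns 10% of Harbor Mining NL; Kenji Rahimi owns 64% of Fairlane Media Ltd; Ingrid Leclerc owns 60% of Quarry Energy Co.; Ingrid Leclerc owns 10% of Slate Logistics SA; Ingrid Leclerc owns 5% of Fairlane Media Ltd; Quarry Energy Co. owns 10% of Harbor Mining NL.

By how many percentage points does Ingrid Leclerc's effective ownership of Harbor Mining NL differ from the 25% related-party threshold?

13.5

Chain via Fairlane Media Ltd (R2): 5% × 10% = 0.5% of Harbor Mining NL.
Chain via Slate Logistics SA (R2): 10% × 50% = 5% of Harbor Mining NL.
Chain via Quarry Energy Co. (R2): 60% × 10% = 6% of Harbor Mining NL.
Aggregating (R1): 0.5% + 5% + 6% = 11.5%.
11.5% falls short of the 25% threshold by 13.5 percentage points.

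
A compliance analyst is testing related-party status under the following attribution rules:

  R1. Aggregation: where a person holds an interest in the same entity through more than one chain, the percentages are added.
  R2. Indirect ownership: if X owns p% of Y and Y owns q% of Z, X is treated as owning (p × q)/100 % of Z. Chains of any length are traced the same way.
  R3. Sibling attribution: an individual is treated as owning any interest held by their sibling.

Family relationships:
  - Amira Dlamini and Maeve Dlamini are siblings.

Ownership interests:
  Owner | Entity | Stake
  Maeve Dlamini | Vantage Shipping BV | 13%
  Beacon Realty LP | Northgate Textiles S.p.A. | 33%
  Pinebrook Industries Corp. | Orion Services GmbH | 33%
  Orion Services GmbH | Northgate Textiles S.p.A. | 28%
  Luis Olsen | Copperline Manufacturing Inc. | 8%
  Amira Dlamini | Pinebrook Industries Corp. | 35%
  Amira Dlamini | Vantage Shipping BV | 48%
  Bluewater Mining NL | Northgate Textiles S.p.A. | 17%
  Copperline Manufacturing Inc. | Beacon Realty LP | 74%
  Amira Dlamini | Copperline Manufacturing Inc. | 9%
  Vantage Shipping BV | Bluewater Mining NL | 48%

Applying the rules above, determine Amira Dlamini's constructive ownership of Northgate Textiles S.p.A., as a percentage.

10.4094%

By sibling attribution (R3), Amira Dlamini is treated as also owning Maeve Dlamini's interest in Vantage Shipping BV, giving 48% + 13% = 61%.
Chain via Copperline Manufacturing Inc. → Beacon Realty LP (R2): 9% × 74% × 33% = 2.1978% of Northgate Textiles S.p.A.
Chain via Vantage Shipping BV → Bluewater Mining NL (R2): 61% × 48% × 17% = 4.9776% of Northgate Textiles S.p.A.
Chain via Pinebrook Industries Corp. → Orion Services GmbH (R2): 35% × 33% × 28% = 3.234% of Northgate Textiles S.p.A.
Aggregating (R1): 2.1978% + 4.9776% + 3.234% = 10.4094%.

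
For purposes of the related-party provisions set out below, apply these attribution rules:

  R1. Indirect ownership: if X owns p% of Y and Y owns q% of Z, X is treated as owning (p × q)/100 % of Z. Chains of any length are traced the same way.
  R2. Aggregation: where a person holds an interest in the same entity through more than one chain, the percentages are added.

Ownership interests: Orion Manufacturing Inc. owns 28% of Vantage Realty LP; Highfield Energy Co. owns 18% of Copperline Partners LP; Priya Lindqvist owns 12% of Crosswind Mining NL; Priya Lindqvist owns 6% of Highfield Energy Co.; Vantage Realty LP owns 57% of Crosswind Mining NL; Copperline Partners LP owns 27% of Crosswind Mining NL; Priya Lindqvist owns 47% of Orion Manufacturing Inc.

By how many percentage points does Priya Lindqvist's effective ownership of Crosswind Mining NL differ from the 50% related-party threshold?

30.2072

Chain via Highfield Energy Co. → Copperline Partners LP (R1): 6% × 18% × 27% = 0.2916% of Crosswind Mining NL.
Chain via Orion Manufacturing Inc. → Vantage Realty LP (R1): 47% × 28% × 57% = 7.5012% of Crosswind Mining NL.
Direct interest in Crosswind Mining NL: 12%.
Aggregating (R2): 0.2916% + 7.5012% + 12% = 19.7928%.
19.7928% falls short of the 50% threshold by 30.2072 percentage points.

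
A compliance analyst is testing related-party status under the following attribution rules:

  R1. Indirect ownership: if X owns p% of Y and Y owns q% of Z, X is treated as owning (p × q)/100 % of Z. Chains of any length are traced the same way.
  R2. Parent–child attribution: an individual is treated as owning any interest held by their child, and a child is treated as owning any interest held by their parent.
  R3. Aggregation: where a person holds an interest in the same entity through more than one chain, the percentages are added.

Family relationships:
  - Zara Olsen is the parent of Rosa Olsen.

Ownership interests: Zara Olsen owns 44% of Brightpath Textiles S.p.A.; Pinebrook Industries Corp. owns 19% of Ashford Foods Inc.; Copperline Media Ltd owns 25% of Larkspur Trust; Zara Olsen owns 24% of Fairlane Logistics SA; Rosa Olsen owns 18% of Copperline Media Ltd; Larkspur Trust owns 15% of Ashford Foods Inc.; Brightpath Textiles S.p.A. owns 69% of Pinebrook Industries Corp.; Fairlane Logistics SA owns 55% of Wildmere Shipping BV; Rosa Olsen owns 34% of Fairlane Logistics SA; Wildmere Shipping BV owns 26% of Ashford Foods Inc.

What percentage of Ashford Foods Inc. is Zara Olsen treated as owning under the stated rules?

By parent–child attribution (R2), Zara Olsen is treated as also owning Rosa Olsen's interest in Fairlane Logistics SA, giving 24% + 34% = 58%.
By parent–child attribution (R2), Zara Olsen is treated as owning Rosa Olsen's 18% interest in Copperline Media Ltd.
Chain via Brightpath Textiles S.p.A. → Pinebrook Industries Corp. (R1): 44% × 69% × 19% = 5.7684% of Ashford Foods Inc.
Chain via Fairlane Logistics SA → Wildmere Shipping BV (R1): 58% × 55% × 26% = 8.294% of Ashford Foods Inc.
Chain via Copperline Media Ltd → Larkspur Trust (R1): 18% × 25% × 15% = 0.675% of Ashford Foods Inc.
Aggregating (R3): 5.7684% + 8.294% + 0.675% = 14.7374%.

14.7374%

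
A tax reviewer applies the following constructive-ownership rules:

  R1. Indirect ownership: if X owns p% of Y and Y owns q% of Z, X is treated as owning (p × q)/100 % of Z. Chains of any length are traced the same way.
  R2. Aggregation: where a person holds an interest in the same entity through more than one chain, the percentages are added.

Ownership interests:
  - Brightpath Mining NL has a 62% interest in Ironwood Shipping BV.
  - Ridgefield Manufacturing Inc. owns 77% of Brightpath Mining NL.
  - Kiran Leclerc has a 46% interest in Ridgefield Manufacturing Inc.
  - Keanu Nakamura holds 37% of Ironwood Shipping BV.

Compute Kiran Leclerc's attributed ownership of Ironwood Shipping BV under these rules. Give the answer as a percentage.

Chain via Ridgefield Manufacturing Inc. → Brightpath Mining NL (R1): 46% × 77% × 62% = 21.9604% of Ironwood Shipping BV.

21.9604%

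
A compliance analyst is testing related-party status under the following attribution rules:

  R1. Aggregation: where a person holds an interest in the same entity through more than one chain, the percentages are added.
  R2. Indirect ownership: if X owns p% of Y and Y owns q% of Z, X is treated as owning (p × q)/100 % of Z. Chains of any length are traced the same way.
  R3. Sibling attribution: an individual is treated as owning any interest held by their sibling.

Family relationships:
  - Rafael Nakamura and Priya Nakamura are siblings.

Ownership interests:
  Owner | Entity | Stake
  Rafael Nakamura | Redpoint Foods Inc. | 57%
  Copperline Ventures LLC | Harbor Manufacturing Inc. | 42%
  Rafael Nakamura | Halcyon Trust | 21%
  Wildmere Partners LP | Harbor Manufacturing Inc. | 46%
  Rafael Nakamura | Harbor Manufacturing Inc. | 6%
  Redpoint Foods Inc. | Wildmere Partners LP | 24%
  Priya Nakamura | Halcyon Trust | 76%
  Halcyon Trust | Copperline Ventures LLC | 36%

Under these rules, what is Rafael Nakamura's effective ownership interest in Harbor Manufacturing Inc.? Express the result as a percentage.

26.9592%

By sibling attribution (R3), Rafael Nakamura is treated as also owning Priya Nakamura's interest in Halcyon Trust, giving 21% + 76% = 97%.
Chain via Redpoint Foods Inc. → Wildmere Partners LP (R2): 57% × 24% × 46% = 6.2928% of Harbor Manufacturing Inc.
Chain via Halcyon Trust → Copperline Ventures LLC (R2): 97% × 36% × 42% = 14.6664% of Harbor Manufacturing Inc.
Direct interest in Harbor Manufacturing Inc: 6%.
Aggregating (R1): 6.2928% + 14.6664% + 6% = 26.9592%.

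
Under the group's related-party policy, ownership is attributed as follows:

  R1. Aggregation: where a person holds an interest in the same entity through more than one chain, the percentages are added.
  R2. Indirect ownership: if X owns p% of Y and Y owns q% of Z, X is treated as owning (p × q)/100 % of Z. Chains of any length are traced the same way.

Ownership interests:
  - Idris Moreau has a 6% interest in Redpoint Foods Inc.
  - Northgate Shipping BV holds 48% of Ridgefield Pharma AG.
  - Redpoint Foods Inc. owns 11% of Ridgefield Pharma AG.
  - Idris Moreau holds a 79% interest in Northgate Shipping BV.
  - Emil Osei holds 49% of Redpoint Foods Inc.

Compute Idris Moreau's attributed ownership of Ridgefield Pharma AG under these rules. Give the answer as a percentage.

Chain via Northgate Shipping BV (R2): 79% × 48% = 37.92% of Ridgefield Pharma AG.
Chain via Redpoint Foods Inc. (R2): 6% × 11% = 0.66% of Ridgefield Pharma AG.
Aggregating (R1): 37.92% + 0.66% = 38.58%.

38.58%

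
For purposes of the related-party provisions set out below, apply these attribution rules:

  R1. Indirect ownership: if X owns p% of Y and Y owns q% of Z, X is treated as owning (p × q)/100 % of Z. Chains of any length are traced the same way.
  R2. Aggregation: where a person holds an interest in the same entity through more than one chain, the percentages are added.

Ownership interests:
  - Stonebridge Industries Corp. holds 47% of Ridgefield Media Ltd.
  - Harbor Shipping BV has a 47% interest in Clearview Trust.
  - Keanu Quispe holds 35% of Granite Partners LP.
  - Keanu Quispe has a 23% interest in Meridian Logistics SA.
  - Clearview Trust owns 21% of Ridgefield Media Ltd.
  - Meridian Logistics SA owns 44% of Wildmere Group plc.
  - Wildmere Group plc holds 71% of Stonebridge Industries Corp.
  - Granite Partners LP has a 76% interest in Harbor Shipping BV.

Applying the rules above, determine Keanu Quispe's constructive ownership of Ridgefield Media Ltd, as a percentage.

Chain via Granite Partners LP → Harbor Shipping BV → Clearview Trust (R1): 35% × 76% × 47% × 21% = 2.62542% of Ridgefield Media Ltd.
Chain via Meridian Logistics SA → Wildmere Group plc → Stonebridge Industries Corp. (R1): 23% × 44% × 71% × 47% = 3.377044% of Ridgefield Media Ltd.
Aggregating (R2): 2.62542% + 3.377044% = 6.002464%.

6.002464%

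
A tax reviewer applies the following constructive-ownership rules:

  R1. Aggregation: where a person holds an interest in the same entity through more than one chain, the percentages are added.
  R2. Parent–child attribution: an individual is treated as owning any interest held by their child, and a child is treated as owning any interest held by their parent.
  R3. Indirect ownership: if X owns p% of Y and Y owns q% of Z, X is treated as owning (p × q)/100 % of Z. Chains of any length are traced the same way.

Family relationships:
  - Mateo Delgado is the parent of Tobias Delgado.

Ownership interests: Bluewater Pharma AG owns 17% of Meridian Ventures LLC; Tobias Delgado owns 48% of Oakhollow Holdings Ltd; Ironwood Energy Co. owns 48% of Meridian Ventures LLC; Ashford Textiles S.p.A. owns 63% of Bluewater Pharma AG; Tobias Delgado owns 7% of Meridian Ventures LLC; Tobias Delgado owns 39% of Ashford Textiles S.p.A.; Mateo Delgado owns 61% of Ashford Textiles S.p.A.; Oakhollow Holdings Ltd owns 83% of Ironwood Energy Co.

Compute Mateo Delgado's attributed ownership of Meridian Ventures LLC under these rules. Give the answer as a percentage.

By parent–child attribution (R2), Mateo Delgado is treated as also owning Tobias Delgado's interest in Ashford Textiles S.p.A, giving 61% + 39% = 100%.
By parent–child attribution (R2), Mateo Delgado is treated as owning Tobias Delgado's 48% interest in Oakhollow Holdings Ltd.
By parent–child attribution (R2), Mateo Delgado is treated as owning Tobias Delgado's 7% interest in Meridian Ventures LLC.
Chain via Ashford Textiles S.p.A. → Bluewater Pharma AG (R3): 100% × 63% × 17% = 10.71% of Meridian Ventures LLC.
Chain via Oakhollow Holdings Ltd → Ironwood Energy Co. (R3): 48% × 83% × 48% = 19.1232% of Meridian Ventures LLC.
Direct interest in Meridian Ventures LLC: 7%.
Aggregating (R1): 10.71% + 19.1232% + 7% = 36.8332%.

36.8332%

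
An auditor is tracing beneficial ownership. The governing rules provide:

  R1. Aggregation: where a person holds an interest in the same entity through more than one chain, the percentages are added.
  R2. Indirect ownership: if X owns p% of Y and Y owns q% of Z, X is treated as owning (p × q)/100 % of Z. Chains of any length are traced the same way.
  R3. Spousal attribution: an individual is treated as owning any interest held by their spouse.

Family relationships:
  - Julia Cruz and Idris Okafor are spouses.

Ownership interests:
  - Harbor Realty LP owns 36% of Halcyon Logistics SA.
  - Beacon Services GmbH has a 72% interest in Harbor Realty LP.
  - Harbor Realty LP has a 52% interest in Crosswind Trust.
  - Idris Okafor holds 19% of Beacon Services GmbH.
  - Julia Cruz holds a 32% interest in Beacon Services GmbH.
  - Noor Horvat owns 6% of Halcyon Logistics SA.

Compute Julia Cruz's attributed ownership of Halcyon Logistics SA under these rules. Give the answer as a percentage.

13.2192%

By spousal attribution (R3), Julia Cruz is treated as also owning Idris Okafor's interest in Beacon Services GmbH, giving 32% + 19% = 51%.
Chain via Beacon Services GmbH → Harbor Realty LP (R2): 51% × 72% × 36% = 13.2192% of Halcyon Logistics SA.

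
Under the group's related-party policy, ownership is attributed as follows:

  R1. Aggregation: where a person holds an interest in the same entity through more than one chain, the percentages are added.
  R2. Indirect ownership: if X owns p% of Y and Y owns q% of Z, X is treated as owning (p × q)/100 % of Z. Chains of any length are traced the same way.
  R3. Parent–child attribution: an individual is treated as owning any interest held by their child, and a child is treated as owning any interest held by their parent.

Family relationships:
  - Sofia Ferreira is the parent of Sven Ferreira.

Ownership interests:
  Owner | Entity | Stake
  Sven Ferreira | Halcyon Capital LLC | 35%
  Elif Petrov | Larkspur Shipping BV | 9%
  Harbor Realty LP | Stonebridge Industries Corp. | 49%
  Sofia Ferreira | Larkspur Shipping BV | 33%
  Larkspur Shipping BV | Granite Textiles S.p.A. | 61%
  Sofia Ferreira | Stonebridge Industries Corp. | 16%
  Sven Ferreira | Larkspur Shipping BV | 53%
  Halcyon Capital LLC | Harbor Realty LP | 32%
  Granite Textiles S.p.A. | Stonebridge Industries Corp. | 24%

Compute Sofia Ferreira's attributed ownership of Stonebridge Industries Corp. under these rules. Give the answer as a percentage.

By parent–child attribution (R3), Sofia Ferreira is treated as also owning Sven Ferreira's interest in Larkspur Shipping BV, giving 33% + 53% = 86%.
By parent–child attribution (R3), Sofia Ferreira is treated as owning Sven Ferreira's 35% interest in Halcyon Capital LLC.
Chain via Larkspur Shipping BV → Granite Textiles S.p.A. (R2): 86% × 61% × 24% = 12.5904% of Stonebridge Industries Corp.
Direct interest in Stonebridge Industries Corp: 16%.
Chain via Halcyon Capital LLC → Harbor Realty LP (R2): 35% × 32% × 49% = 5.488% of Stonebridge Industries Corp.
Aggregating (R1): 12.5904% + 16% + 5.488% = 34.0784%.

34.0784%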